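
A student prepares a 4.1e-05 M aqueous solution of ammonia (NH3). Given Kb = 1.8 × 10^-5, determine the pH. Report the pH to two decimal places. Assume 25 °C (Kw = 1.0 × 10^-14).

NH3 + H2O ⇌ NH4+ + OH-
From the ICE table, Kb = [OH-]²/(4.1e-05 − [OH-]) = 1.8 × 10^-5.
[OH-] is not negligible relative to C₀; solve [OH-]² + 1.8e-05·[OH-] − 7.38e-10 = 0.
[OH-] = [−1.8e-05 + √(1.8e-05² + 2.95e-09)]/2 = 1.96 × 10^-5 M
pOH = 4.71, so pH = 14.00 − pOH = 9.29

pH = 9.29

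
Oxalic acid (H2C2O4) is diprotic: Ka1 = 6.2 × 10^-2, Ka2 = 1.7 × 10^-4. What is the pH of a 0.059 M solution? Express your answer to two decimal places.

Ka1 ≫ Ka2, so treat the first dissociation as the only significant source of H+.
Ka1 = x²/(0.059 − x) = 6.2 × 10^-2
Solving the quadratic: x = (−Ka1 + √(Ka1² + 4·Ka1·C₀))/2 = 3.70 × 10^-2 M
pH = −log(3.70 × 10^-2) = 1.43

pH = 1.43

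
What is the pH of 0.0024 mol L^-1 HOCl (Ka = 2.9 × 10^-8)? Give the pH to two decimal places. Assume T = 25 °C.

pH = 5.08

HOCl ⇌ OCl- + H+
From the ICE table, Ka = x²/(0.0024 − x) = 2.9 × 10^-8.
Assume x ≪ 0.0024: x ≈ √(2.9 × 10^-8 × 0.0024) = 8.34 × 10^-6 M
pH = −log(8.34 × 10^-6) = 5.08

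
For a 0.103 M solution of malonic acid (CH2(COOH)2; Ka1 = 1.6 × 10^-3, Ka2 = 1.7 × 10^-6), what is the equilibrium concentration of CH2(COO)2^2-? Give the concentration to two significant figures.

1.7 × 10^-6 M

First ionization gives [H+] ≈ [CH2(COOH)COO-] = 1.21 × 10^-2 M.
Second step: Ka2 = [H+][CH2(COO)2^2-]/[CH2(COOH)COO-] ≈ [CH2(COO)2^2-] (since [H+] ≈ [CH2(COOH)COO-]).
So [CH2(COO)2^2-] ≈ Ka2.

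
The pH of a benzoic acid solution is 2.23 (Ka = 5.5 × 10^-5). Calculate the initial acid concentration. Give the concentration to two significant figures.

C₀ = 6.4 × 10^-1 M

[H+] = 10^(-2.23) = 5.89 × 10^-3 M = x
Ka = x²/(C₀ − x) ⇒ C₀ = x + x²/Ka
C₀ = 5.89 × 10^-3 + (5.89 × 10^-3)²/(5.5 × 10^-5) = 6.37 × 10^-1 M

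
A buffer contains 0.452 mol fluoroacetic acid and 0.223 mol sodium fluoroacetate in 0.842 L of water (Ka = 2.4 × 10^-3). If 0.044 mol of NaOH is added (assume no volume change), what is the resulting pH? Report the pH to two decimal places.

After neutralization: n(FCH2COOH) = 0.408 mol, n(FCH2COO-) = 0.267 mol.
pKa = −log(2.4 × 10^-3) = 2.620
Henderson–Hasselbalch with mole ratio 0.267/0.408: pH = 2.620 + (-0.184)

pH = 2.44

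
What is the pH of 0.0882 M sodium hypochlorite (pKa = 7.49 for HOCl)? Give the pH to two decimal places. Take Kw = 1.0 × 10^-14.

OCl- is the conjugate base of the weak acid HOCl.
Ka = 10^(−7.49) = 3.24 × 10^-8
Kb = Kw/Ka = 1.0×10^-14 / 3.24 × 10^-8 = 3.09 × 10^-7
Kb = [OH-]²/(0.0882 − [OH-]) = 3.09 × 10^-7
Assume [OH-] ≪ 0.0882: [OH-] ≈ √(3.09 × 10^-7 × 0.0882) = 1.65 × 10^-4 M
pOH = −log(1.65 × 10^-4) = 3.78; pH = 14.00 − 3.78 = 10.22

pH = 10.22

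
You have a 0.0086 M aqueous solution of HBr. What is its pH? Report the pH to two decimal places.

HBr is a strong acid and dissociates completely, so [H+] = 0.0086 M.
pH = -log(0.0086) = 2.07

pH = 2.07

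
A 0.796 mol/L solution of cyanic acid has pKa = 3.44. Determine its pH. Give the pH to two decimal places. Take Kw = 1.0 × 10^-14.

HOCN ⇌ OCN- + H+
Ka = 10^(−3.44) = 3.63 × 10^-4
From the ICE table, Ka = [H+]²/(0.796 − [H+]) = 3.63 × 10^-4.
Neglecting [H+] in the denominator: [H+] = √(3.63 × 10^-4 × 0.796) = 1.70 × 10^-2 M
pH = −log[H+] = −log(1.70 × 10^-2) = 1.77

pH = 1.77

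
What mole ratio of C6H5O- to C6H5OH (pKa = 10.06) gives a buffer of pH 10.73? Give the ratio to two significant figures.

pH = pKa + log(r) ⇒ log(r) = 10.73 − 10.06 = +0.67
r = [C6H5O-]/[C6H5OH] = 10^(+0.67) = 4.68

ratio = 4.7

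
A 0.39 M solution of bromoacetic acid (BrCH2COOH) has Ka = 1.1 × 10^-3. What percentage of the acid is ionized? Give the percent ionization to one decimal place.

BrCH2COOH ⇌ BrCH2COO- + H+; let x = [H+] at equilibrium.
Solve x² + 0.0011x − 0.000429 = 0 → x = 2.02 × 10^-2 M
Fraction ionized = 2.02 × 10^-2 / 0.39 = 0.0518 → 5.2%

5.2%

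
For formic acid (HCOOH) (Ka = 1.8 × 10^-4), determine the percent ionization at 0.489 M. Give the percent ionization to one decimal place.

1.9%

HCOOH ⇌ HCOO- + H+; let x = [H+] at equilibrium.
x ≈ √(Ka·C₀) = √(1.8 × 10^-4 × 0.489) = 9.38 × 10^-3 M
Fraction ionized = 9.38 × 10^-3 / 0.489 = 0.0192 → 1.9%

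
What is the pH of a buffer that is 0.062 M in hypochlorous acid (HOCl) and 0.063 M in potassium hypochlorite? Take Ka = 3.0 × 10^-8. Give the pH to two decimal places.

pH = 7.53

pKa = −log(3.0 × 10^-8) = 7.523
Using pH = pKa + log([base]/[acid]) with [base]/[acid] = 0.063/0.062:
pH = 7.523 + (+0.007) = 7.53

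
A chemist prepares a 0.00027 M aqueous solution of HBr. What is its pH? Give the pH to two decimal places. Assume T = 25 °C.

pH = 3.57

HBr is a strong acid and dissociates completely, so [H+] = 0.00027 M.
pH = -log(0.00027) = 3.57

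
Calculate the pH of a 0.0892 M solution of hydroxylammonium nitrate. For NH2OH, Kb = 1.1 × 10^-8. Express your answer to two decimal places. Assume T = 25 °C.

NH3OH+ is the conjugate acid of the weak base NH2OH.
Ka = Kw/Kb = 1.0×10^-14 / 1.1 × 10^-8 = 9.09 × 10^-7
From the ICE table, Ka = [H+]²/(0.0892 − [H+]) = 9.09 × 10^-7.
Assume [H+] ≪ 0.0892: [H+] ≈ √(9.09 × 10^-7 × 0.0892) = 2.85 × 10^-4 M
Check: 0.32% ionized — well under 5%, approximation valid.
pH = −log(2.85 × 10^-4) = 3.55

pH = 3.55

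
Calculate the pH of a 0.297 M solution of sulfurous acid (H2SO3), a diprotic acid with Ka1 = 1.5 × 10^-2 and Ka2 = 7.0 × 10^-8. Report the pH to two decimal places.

Since Ka1 ≫ Ka2, the first ionization dominates [H+].
Ka1 = x²/(0.297 − x) = 1.5 × 10^-2
Solving the quadratic: x = (−Ka1 + √(Ka1² + 4·Ka1·C₀))/2 = 5.97 × 10^-2 M
pH = −log(5.97 × 10^-2) = 1.22

pH = 1.22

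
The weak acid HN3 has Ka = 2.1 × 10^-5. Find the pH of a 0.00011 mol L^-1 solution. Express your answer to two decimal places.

pH = 4.41

HN3 ⇌ N3- + H+
Ka = x²/(0.00011 − x) = 2.1 × 10^-5
x is not negligible relative to C₀; solve x² + 2.1e-05·x − 2.31e-09 = 0.
x = [−2.1e-05 + √(2.1e-05² + 9.24e-09)]/2 = 3.87 × 10^-5 M
pH = −log(3.87 × 10^-5) = 4.41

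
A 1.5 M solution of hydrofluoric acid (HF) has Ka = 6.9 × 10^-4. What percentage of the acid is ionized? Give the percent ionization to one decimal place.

2.1%

HF ⇌ F- + H+; let x = [H+] at equilibrium.
x ≈ √(Ka·C₀) = √(6.9 × 10^-4 × 1.5) = 3.22 × 10^-2 M
Fraction ionized = 3.22 × 10^-2 / 1.5 = 0.0215 → 2.1%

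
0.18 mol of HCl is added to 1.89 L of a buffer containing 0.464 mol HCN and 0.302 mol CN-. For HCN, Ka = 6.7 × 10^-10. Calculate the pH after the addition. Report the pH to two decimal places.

After neutralization: n(HCN) = 0.644 mol, n(CN-) = 0.122 mol.
pKa = −log(6.7 × 10^-10) = 9.174
pH = pKa + log([A⁻]/[HA]) = 9.174 + log(0.122/0.644) = 9.174 -0.723

pH = 8.45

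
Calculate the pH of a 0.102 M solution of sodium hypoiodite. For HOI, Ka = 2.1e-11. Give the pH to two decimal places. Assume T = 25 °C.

OI- is the conjugate base of the weak acid HOI.
Kb = Kw/Ka = 1.0×10^-14 / 2.1 × 10^-11 = 4.76 × 10^-4
From the ICE table, Kb = [OH-]²/(0.102 − [OH-]) = 4.76 × 10^-4.
[OH-] is not negligible relative to C₀; solve [OH-]² + 0.000476·[OH-] − 4.86e-05 = 0.
[OH-] = (−Kb + √(Kb² + 4·Kb·C₀))/2 = 6.73 × 10^-3 M
pOH = −log(6.73 × 10^-3) = 2.17; pH = 14.00 − 2.17 = 11.83

pH = 11.83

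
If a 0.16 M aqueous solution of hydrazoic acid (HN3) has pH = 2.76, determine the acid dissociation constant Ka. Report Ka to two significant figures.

Ka = 1.9 × 10^-5

[H+] = 10^(-2.76) = 1.74 × 10^-3 M
At equilibrium [HA] = 0.16 − 1.74 × 10^-3 = 1.58 × 10^-1 M
Ka = [H+][A-]/[HA] = (1.74 × 10^-3)² / 1.58 × 10^-1 = 1.9 × 10^-5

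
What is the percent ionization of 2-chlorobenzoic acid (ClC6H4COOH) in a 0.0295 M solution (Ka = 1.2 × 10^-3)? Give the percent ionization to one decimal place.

ClC6H4COOH ⇌ ClC6H4COO- + H+; let x = [H+] at equilibrium.
Solve x² + 0.0012x − 3.54e-05 = 0 → x = 5.38 × 10^-3 M
% ionization = x/C₀ × 100% = 5.38 × 10^-3/0.0295 × 100% = 18.2%

18.2%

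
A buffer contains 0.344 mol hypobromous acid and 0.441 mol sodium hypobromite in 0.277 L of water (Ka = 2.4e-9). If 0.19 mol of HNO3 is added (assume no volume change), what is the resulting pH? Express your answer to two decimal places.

Added H+ converts OBr- to HOBr: HOBr → 0.534 mol, OBr- → 0.251 mol.
pKa = −log(2.4 × 10^-9) = 8.620
pH = pKa + log(n_OBr-/n_HOBr) = 8.620 + log(0.251/0.534) = 8.620 + (-0.328)

pH = 8.29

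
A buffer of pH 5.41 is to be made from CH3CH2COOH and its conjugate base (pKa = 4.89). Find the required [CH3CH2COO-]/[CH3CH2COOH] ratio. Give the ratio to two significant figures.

ratio = 3.3

pH = pKa + log(r) ⇒ log(r) = 5.41 − 4.89 = +0.52
r = [CH3CH2COO-]/[CH3CH2COOH] = 10^(+0.52) = 3.31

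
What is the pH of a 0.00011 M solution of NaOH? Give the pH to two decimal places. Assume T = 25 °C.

pH = 10.04

NaOH is a strong base; [OH-] = 0.00011 M.
pOH = -log(0.00011) = 3.96
pH = 14.00 - 3.96 = 10.04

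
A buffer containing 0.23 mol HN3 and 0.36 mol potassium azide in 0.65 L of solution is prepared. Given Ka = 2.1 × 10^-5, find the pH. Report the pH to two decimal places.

pH = 4.87

pKa = −log(2.1 × 10^-5) = 4.678
pH = pKa + log([A⁻]/[HA]) = 4.678 + log(0.36/0.23)
pH = 4.678 + (+0.195) = 4.87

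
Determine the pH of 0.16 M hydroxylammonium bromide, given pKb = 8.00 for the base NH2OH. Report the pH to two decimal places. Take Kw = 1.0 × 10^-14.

pH = 3.40

NH3OH+ is the conjugate acid of the weak base NH2OH.
Kb = 10^(−8.00) = 1.00 × 10^-8
Ka = Kw/Kb = 1.0×10^-14 / 1.00 × 10^-8 = 1.00 × 10^-6
Let x = [H+] at equilibrium. Ka = x²/(0.16 − x).
Neglecting x in the denominator: x = √(1.00 × 10^-6 × 0.16) = 4.00 × 10^-4 M
Check: 0.25% ionized — well under 5%, approximation valid.
pH = −log(4.00 × 10^-4) = 3.40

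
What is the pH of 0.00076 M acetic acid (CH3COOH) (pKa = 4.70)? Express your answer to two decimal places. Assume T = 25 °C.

CH3COOH ⇌ CH3COO- + H+
Ka = 10^(−4.70) = 2.00 × 10^-5
From the ICE table, Ka = x²/(0.00076 − x) = 2.00 × 10^-5.
Here C₀/Ka ≈ 38, so the small-x approximation fails. Use the quadratic:
x = (−Ka + √(Ka² + 4·Ka·C₀))/2 = 1.14 × 10^-4 M
pH = −log[H+] = −log(1.14 × 10^-4) = 3.94

pH = 3.94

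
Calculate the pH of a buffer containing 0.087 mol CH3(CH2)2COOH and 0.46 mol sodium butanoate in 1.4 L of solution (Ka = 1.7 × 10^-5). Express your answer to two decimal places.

pKa = −log(1.7 × 10^-5) = 4.770
pH = pKa + log([A⁻]/[HA]) = 4.770 + log(0.46/0.087)
pH = 4.770 + (+0.723) = 5.49

pH = 5.49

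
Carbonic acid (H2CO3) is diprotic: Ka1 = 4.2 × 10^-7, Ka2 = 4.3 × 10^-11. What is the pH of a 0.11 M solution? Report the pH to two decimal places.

Ka1 ≫ Ka2, so treat the first dissociation as the only significant source of H+.
Ka1 = x²/(0.11 − x) = 4.2 × 10^-7
x ≈ √(4.2 × 10^-7 × 0.11) = 2.15 × 10^-4 M
pH = −log(2.15 × 10^-4) = 3.67

pH = 3.67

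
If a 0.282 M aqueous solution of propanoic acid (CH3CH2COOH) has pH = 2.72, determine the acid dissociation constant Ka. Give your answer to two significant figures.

[H+] = 10^(-2.72) = 1.91 × 10^-3 M
At equilibrium [HA] = 0.282 − 1.91 × 10^-3 = 2.80 × 10^-1 M
Ka = [H+][A-]/[HA] = (1.91 × 10^-3)² / 2.80 × 10^-1 = 1.3 × 10^-5

Ka = 1.3 × 10^-5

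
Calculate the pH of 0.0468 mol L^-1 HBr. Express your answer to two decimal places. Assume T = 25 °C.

HBr is a strong acid and dissociates completely, so [H+] = 0.0468 M.
pH = -log(0.0468) = 1.33

pH = 1.33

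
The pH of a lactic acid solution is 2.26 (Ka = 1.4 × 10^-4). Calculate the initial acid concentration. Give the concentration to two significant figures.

C₀ = 2.2 × 10^-1 M

[H+] = 10^(-2.26) = 5.50 × 10^-3 M = x
Ka = x²/(C₀ − x) ⇒ C₀ = x + x²/Ka
C₀ = 5.50 × 10^-3 + (5.50 × 10^-3)²/(1.4 × 10^-4) = 2.22 × 10^-1 M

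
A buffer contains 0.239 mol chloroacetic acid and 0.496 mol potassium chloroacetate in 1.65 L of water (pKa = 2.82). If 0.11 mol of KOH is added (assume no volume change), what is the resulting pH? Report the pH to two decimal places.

After neutralization: n(ClCH2COOH) = 0.129 mol, n(ClCH2COO-) = 0.606 mol.
pH = pKa + log(n_ClCH2COO-/n_ClCH2COOH) = 2.82 + log(0.606/0.129) = 2.82 + (+0.672)

pH = 3.49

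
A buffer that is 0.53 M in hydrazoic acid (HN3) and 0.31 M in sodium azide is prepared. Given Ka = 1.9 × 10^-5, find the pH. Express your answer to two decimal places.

pH = 4.49

pKa = −log(1.9 × 10^-5) = 4.721
Using pH = pKa + log([base]/[acid]) with [base]/[acid] = 0.31/0.53:
pH = 4.721 + (-0.233) = 4.49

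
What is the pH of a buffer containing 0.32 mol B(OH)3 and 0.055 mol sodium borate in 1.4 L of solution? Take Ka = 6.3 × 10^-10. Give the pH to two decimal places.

pH = 8.44

pKa = −log(6.3 × 10^-10) = 9.201
Henderson–Hasselbalch: pH = pKa + log([B(OH)4-]/[B(OH)3]) = 9.201 + log(0.055/0.32)
pH = 9.201 + (-0.765) = 8.44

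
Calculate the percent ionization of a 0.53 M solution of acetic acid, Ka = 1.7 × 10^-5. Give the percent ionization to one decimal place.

CH3COOH ⇌ CH3COO- + H+; let x = [H+] at equilibrium.
x ≈ √(Ka·C₀) = √(1.7 × 10^-5 × 0.53) = 3.00 × 10^-3 M
Fraction ionized = 3.00 × 10^-3 / 0.53 = 0.0057 → 0.6%

0.6%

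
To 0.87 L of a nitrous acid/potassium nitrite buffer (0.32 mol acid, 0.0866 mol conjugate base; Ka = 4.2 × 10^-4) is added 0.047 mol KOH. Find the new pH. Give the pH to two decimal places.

pH = 3.07

OH- converts HNO2 to NO2-: HNO2 → 0.273 mol, NO2- → 0.134 mol.
pKa = −log(4.2 × 10^-4) = 3.377
Henderson–Hasselbalch with mole ratio 0.134/0.273: pH = 3.377 + (-0.309)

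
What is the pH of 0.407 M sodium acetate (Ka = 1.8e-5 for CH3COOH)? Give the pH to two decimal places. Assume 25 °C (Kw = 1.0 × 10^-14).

CH3COO- is the conjugate base of the weak acid CH3COOH.
Kb = Kw/Ka = 1.0×10^-14 / 1.8 × 10^-5 = 5.56 × 10^-10
From the ICE table, Kb = [OH-]²/(0.407 − [OH-]) = 5.56 × 10^-10.
Since Kb ≪ C₀, [OH-] ≈ √(Kb·C₀) = 1.50 × 10^-5 M.
([OH-]/C₀ = 0.0037% < 5%, so the approximation holds.)
pOH = −log(1.50 × 10^-5) = 4.82; pH = 14.00 − 4.82 = 9.18

pH = 9.18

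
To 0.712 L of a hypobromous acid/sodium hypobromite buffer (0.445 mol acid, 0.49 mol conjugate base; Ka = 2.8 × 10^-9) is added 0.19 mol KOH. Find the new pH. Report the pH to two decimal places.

pH = 8.98

After neutralization: n(HOBr) = 0.255 mol, n(OBr-) = 0.68 mol.
pKa = −log(2.8 × 10^-9) = 8.553
pH = pKa + log([A⁻]/[HA]) = 8.553 + log(0.68/0.255) = 8.553 +0.426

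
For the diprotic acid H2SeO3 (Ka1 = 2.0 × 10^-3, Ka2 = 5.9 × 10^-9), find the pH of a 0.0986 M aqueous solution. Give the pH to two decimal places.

pH = 1.88

Ka1 ≫ Ka2, so treat the first dissociation as the only significant source of H+.
Ka1 = x²/(0.0986 − x) = 2.0 × 10^-3
Solving the quadratic: x = (−Ka1 + √(Ka1² + 4·Ka1·C₀))/2 = 1.31 × 10^-2 M
pH = −log(1.31 × 10^-2) = 1.88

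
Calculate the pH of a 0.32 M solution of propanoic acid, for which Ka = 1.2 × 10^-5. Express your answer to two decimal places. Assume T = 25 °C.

pH = 2.71

CH3CH2COOH ⇌ CH3CH2COO- + H+
Ka = x²/(0.32 − x) = 1.2 × 10^-5
Assume x ≪ 0.32: x ≈ √(1.2 × 10^-5 × 0.32) = 1.96 × 10^-3 M
Check: 0.61% ionized — well under 5%, approximation valid.
pH = −log[H+] = −log(1.96 × 10^-3) = 2.71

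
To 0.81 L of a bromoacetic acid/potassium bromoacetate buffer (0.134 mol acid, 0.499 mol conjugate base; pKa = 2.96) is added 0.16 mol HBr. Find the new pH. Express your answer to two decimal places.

Added H+ converts BrCH2COO- to BrCH2COOH: BrCH2COOH → 0.294 mol, BrCH2COO- → 0.339 mol.
pH = pKa + log([A⁻]/[HA]) = 2.96 + log(0.339/0.294) = 2.96 +0.062

pH = 3.02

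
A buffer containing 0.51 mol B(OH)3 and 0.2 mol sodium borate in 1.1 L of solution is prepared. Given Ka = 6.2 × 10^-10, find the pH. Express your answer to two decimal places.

pH = 8.80

pKa = −log(6.2 × 10^-10) = 9.208
Henderson–Hasselbalch: pH = pKa + log([B(OH)4-]/[B(OH)3]) = 9.208 + log(0.2/0.51)
pH = 9.208 + (-0.407) = 8.80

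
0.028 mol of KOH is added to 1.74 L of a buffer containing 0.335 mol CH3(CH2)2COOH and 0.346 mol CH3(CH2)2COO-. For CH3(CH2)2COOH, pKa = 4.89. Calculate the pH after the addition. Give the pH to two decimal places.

pH = 4.98

OH- converts CH3(CH2)2COOH to CH3(CH2)2COO-: CH3(CH2)2COOH → 0.307 mol, CH3(CH2)2COO- → 0.374 mol.
Henderson–Hasselbalch with mole ratio 0.374/0.307: pH = 4.89 + (+0.086)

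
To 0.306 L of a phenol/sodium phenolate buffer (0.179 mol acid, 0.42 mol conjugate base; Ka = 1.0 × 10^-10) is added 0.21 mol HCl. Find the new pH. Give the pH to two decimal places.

Added H+ converts C6H5O- to C6H5OH: C6H5OH → 0.389 mol, C6H5O- → 0.21 mol.
pKa = −log(1.0 × 10^-10) = 10.000
Henderson–Hasselbalch with mole ratio 0.21/0.389: pH = 10.000 + (-0.268)

pH = 9.73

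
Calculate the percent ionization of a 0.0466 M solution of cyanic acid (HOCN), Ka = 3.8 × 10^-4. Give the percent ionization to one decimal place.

8.6%

HOCN ⇌ OCN- + H+; let x = [H+] at equilibrium.
Solve x² + 0.00038x − 1.77e-05 = 0 → x = 4.02 × 10^-3 M
Fraction ionized = 4.02 × 10^-3 / 0.0466 = 0.0863 → 8.6%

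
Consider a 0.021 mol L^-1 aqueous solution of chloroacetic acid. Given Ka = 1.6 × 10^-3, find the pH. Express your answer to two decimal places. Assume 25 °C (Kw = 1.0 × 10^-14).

ClCH2COOH ⇌ ClCH2COO- + H+
From the ICE table, Ka = x²/(0.021 − x) = 1.6 × 10^-3.
x is not negligible relative to C₀; solve x² + 0.0016·x − 3.36e-05 = 0.
x = [−0.0016 + √(0.0016² + 0.000134)]/2 = 5.05 × 10^-3 M
pH = −log(5.05 × 10^-3) = 2.30

pH = 2.30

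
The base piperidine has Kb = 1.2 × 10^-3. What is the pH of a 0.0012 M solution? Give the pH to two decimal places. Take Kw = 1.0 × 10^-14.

pH = 10.87

C5H10NH + H2O ⇌ C5H10NH2+ + OH-
From the ICE table, Kb = [OH-]²/(0.0012 − [OH-]) = 1.2 × 10^-3.
Here C₀/Kb ≈ 1, so the small-[OH-] approximation fails. Use the quadratic:
[OH-] = (−Kb + √(Kb² + 4·Kb·C₀))/2 = 7.42 × 10^-4 M
pOH = −log(7.42 × 10^-4) = 3.13; pH = 14.00 − 3.13 = 10.87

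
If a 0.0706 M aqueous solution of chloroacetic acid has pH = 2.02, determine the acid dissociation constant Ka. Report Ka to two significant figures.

[H+] = 10^(-2.02) = 9.55 × 10^-3 M
At equilibrium [HA] = 0.0706 − 9.55 × 10^-3 = 6.10 × 10^-2 M
Ka = [H+][A-]/[HA] = (9.55 × 10^-3)² / 6.10 × 10^-2 = 1.5 × 10^-3

Ka = 1.5 × 10^-3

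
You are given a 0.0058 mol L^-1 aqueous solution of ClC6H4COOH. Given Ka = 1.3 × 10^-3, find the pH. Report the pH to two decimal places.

pH = 2.66

ClC6H4COOH ⇌ ClC6H4COO- + H+
From the ICE table, Ka = x²/(0.0058 − x) = 1.3 × 10^-3.
Here C₀/Ka ≈ 4.46, so the small-x approximation fails. Use the quadratic:
x = [−0.0013 + √(0.0013² + 3.02e-05)]/2 = 2.17 × 10^-3 M
pH = −log(2.17 × 10^-3) = 2.66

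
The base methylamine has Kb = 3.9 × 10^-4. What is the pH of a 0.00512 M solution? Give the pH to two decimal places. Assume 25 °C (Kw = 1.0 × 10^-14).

CH3NH2 + H2O ⇌ CH3NH3+ + OH-
Kb = [OH-]²/(0.00512 − [OH-]) = 3.9 × 10^-4
The 5% rule fails; solving [OH-]² + Kb·[OH-] − Kb·C₀ = 0 exactly:
[OH-] = [−0.00039 + √(0.00039² + 7.99e-06)]/2 = 1.23 × 10^-3 M
pOH = 2.91, so pH = 14.00 − pOH = 11.09

pH = 11.09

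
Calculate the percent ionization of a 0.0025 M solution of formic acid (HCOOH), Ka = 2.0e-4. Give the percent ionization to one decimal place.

24.6%

HCOOH ⇌ HCOO- + H+; let x = [H+] at equilibrium.
Ka = x²/(C₀ − x); solving the quadratic gives x = 6.14 × 10^-4 M.
% ionization = x/C₀ × 100% = 6.14 × 10^-4/0.0025 × 100% = 24.6%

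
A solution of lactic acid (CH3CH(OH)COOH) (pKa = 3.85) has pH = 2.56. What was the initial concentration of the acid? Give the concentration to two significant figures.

C₀ = 5.6 × 10^-2 M

[H+] = 10^(-2.56) = 2.75 × 10^-3 M = x
Ka = 10^(−3.85) = 1.41 × 10^-4
Ka = x²/(C₀ − x) ⇒ C₀ = x + x²/Ka
C₀ = 2.75 × 10^-3 + (2.75 × 10^-3)²/(1.41 × 10^-4) = 5.64 × 10^-2 M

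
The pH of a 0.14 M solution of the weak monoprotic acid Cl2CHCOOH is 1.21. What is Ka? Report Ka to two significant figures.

[H+] = 10^(-1.21) = 6.17 × 10^-2 M
At equilibrium [HA] = 0.14 − 6.17 × 10^-2 = 7.83 × 10^-2 M
Ka = [H+][A-]/[HA] = (6.17 × 10^-2)² / 7.83 × 10^-2 = 4.9 × 10^-2

Ka = 4.9 × 10^-2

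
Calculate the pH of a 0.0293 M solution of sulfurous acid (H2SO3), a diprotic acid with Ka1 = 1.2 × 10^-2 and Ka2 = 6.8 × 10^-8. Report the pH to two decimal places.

pH = 1.86

Since Ka1 ≫ Ka2, the first ionization dominates [H+].
Ka1 = x²/(0.0293 − x) = 1.2 × 10^-2
Solving the quadratic: x = (−Ka1 + √(Ka1² + 4·Ka1·C₀))/2 = 1.37 × 10^-2 M
pH = −log(1.37 × 10^-2) = 1.86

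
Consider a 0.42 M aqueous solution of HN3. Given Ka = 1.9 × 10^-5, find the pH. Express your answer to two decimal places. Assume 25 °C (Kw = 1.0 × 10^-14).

pH = 2.55

HN3 ⇌ N3- + H+
From the ICE table, Ka = [H+]²/(0.42 − [H+]) = 1.9 × 10^-5.
Assume [H+] ≪ 0.42: [H+] ≈ √(1.9 × 10^-5 × 0.42) = 2.82 × 10^-3 M
Check: 0.67% ionized — well under 5%, approximation valid.
pH = −log(2.82 × 10^-3) = 2.55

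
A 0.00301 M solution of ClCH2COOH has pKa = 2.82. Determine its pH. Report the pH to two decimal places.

pH = 2.82

ClCH2COOH ⇌ ClCH2COO- + H+
Ka = 10^(−2.82) = 1.51 × 10^-3
Ka = [H+]²/(0.00301 − [H+]) = 1.51 × 10^-3
[H+] is not negligible relative to C₀; solve [H+]² + 0.00151·[H+] − 4.55e-06 = 0.
[H+] = (−Ka + √(Ka² + 4·Ka·C₀))/2 = 1.51 × 10^-3 M
pH = −log[H+] = −log(1.51 × 10^-3) = 2.82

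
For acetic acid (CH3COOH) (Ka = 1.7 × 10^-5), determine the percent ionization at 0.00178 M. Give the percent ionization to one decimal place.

CH3COOH ⇌ CH3COO- + H+; let x = [H+] at equilibrium.
Ka = x²/(C₀ − x); solving the quadratic gives x = 1.66 × 10^-4 M.
% ionization = x/C₀ × 100% = 1.66 × 10^-4/0.00178 × 100% = 9.3%

9.3%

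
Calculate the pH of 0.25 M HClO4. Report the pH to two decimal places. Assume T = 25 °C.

HClO4 is a strong acid and dissociates completely, so [H+] = 0.25 M.
pH = -log(0.25) = 0.60

pH = 0.60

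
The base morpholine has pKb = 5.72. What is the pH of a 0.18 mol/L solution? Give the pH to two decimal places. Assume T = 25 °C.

C4H8ONH + H2O ⇌ C4H8ONH2+ + OH-
Kb = 10^(−5.72) = 1.91 × 10^-6
From the ICE table, Kb = [OH-]²/(0.18 − [OH-]) = 1.91 × 10^-6.
Assume [OH-] ≪ 0.18: [OH-] ≈ √(1.91 × 10^-6 × 0.18) = 5.86 × 10^-4 M
([OH-]/C₀ = 0.33% < 5%, so the approximation holds.)
pOH = 3.23, so pH = 14.00 − pOH = 10.77

pH = 10.77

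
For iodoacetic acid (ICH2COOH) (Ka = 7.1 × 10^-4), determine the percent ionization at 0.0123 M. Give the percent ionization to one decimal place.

21.3%

ICH2COOH ⇌ ICH2COO- + H+; let x = [H+] at equilibrium.
Solve x² + 0.00071x − 8.73e-06 = 0 → x = 2.62 × 10^-3 M
% ionization = x/C₀ × 100% = 2.62 × 10^-3/0.0123 × 100% = 21.3%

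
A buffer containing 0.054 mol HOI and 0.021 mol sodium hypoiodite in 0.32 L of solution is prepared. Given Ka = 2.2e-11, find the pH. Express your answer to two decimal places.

pKa = −log(2.2 × 10^-11) = 10.658
pH = pKa + log([A⁻]/[HA]) = 10.658 + log(0.021/0.054)
pH = 10.658 + (-0.410) = 10.25

pH = 10.25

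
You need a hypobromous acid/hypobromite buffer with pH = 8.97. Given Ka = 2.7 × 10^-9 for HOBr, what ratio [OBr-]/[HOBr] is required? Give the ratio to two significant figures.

pKa = -log(2.7 × 10^-9) = 8.569
pH = pKa + log(r) ⇒ log(r) = 8.97 − 8.569 = +0.401
r = [OBr-]/[HOBr] = 10^(+0.401) = 2.52

ratio = 2.5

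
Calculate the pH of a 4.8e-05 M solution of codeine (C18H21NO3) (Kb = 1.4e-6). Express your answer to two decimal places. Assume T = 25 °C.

C18H21NO3 + H2O ⇌ C18H22NO3+ + OH-
Kb = [OH-]²/(4.8e-05 − [OH-]) = 1.4 × 10^-6
[OH-] is not negligible relative to C₀; solve [OH-]² + 1.4e-06·[OH-] − 6.72e-11 = 0.
[OH-] = [−1.4e-06 + √(1.4e-06² + 2.69e-10)]/2 = 7.53 × 10^-6 M
pOH = −log(7.53 × 10^-6) = 5.12; pH = 14.00 − 5.12 = 8.88

pH = 8.88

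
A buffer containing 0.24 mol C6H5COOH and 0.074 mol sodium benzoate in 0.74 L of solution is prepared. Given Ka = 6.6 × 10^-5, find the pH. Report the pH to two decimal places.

pH = 3.67

pKa = −log(6.6 × 10^-5) = 4.180
Using pH = pKa + log([base]/[acid]) with [base]/[acid] = 0.074/0.24:
pH = 4.180 + (-0.511) = 3.67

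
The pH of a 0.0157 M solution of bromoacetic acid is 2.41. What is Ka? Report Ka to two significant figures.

[H+] = 10^(-2.41) = 3.89 × 10^-3 M
At equilibrium [HA] = 0.0157 − 3.89 × 10^-3 = 1.18 × 10^-2 M
Ka = [H+][A-]/[HA] = (3.89 × 10^-3)² / 1.18 × 10^-2 = 1.3 × 10^-3

Ka = 1.3 × 10^-3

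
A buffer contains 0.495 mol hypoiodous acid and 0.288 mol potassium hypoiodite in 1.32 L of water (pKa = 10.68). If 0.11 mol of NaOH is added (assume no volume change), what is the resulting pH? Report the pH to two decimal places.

pH = 10.69

After neutralization: n(HOI) = 0.385 mol, n(OI-) = 0.398 mol.
Henderson–Hasselbalch with mole ratio 0.398/0.385: pH = 10.68 + (+0.014)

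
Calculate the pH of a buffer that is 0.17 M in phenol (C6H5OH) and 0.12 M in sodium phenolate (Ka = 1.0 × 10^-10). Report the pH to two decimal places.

pH = 9.85

pKa = −log(1.0 × 10^-10) = 10.000
Henderson–Hasselbalch: pH = pKa + log([C6H5O-]/[C6H5OH]) = 10.000 + log(0.12/0.17)
pH = 10.000 + (-0.151) = 9.85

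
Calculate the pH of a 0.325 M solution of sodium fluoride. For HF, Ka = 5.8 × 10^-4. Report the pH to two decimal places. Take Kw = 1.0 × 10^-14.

F- is the conjugate base of the weak acid HF.
Kb = Kw/Ka = 1.0×10^-14 / 5.8 × 10^-4 = 1.72 × 10^-11
Kb = [OH-]²/(0.325 − [OH-]) = 1.72 × 10^-11
Neglecting [OH-] in the denominator: [OH-] = √(1.72 × 10^-11 × 0.325) = 2.36 × 10^-6 M
pOH = −log(2.36 × 10^-6) = 5.63; pH = 14.00 − 5.63 = 8.37

pH = 8.37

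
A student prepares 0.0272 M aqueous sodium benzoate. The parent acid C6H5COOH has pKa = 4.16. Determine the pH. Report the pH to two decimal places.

pH = 8.30

C6H5COO- is the conjugate base of the weak acid C6H5COOH.
Ka = 10^(−4.16) = 6.92 × 10^-5
Kb = Kw/Ka = 1.0×10^-14 / 6.92 × 10^-5 = 1.45 × 10^-10
Kb = [OH-]²/(0.0272 − [OH-]) = 1.45 × 10^-10
Neglecting [OH-] in the denominator: [OH-] = √(1.45 × 10^-10 × 0.0272) = 1.99 × 10^-6 M
([OH-]/C₀ = 0.0073% < 5%, so the approximation holds.)
pOH = −log(1.99 × 10^-6) = 5.70; pH = 14.00 − 5.70 = 8.30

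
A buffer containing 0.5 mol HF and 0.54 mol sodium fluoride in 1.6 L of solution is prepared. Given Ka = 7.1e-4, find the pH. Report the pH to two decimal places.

pH = 3.18

pKa = −log(7.1 × 10^-4) = 3.149
Using pH = pKa + log([base]/[acid]) with [base]/[acid] = 0.54/0.5:
pH = 3.149 + (+0.033) = 3.18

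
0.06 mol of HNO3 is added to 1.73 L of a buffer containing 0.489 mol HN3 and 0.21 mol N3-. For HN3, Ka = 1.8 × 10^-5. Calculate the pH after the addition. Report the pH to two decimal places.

After neutralization: n(HN3) = 0.549 mol, n(N3-) = 0.15 mol.
pKa = −log(1.8 × 10^-5) = 4.745
pH = pKa + log([A⁻]/[HA]) = 4.745 + log(0.15/0.549) = 4.745 -0.563

pH = 4.18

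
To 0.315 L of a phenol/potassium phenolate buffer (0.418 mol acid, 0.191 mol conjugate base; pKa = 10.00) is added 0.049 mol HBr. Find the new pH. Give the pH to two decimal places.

Added H+ converts C6H5O- to C6H5OH: C6H5OH → 0.467 mol, C6H5O- → 0.142 mol.
Henderson–Hasselbalch with mole ratio 0.142/0.467: pH = 10.00 + (-0.517)

pH = 9.48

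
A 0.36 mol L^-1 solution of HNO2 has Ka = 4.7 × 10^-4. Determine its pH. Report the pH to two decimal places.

HNO2 ⇌ NO2- + H+
Ka = [H+]²/(0.36 − [H+]) = 4.7 × 10^-4
Assume [H+] ≪ 0.36: [H+] ≈ √(4.7 × 10^-4 × 0.36) = 1.30 × 10^-2 M
pH = −log[H+] = −log(1.30 × 10^-2) = 1.89

pH = 1.89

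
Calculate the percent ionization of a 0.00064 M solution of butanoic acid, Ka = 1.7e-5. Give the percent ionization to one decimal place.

CH3(CH2)2COOH ⇌ CH3(CH2)2COO- + H+; let x = [H+] at equilibrium.
Ka = x²/(C₀ − x); solving the quadratic gives x = 9.62 × 10^-5 M.
Fraction ionized = 9.62 × 10^-5 / 0.00064 = 0.1503 → 15.0%

15.0%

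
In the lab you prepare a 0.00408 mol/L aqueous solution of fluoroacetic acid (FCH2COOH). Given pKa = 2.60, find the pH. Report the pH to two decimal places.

FCH2COOH ⇌ FCH2COO- + H+
Ka = 10^(−2.60) = 2.51 × 10^-3
Ka = [H+]²/(0.00408 − [H+]) = 2.51 × 10^-3
The 5% rule fails; solving [H+]² + Ka·[H+] − Ka·C₀ = 0 exactly:
[H+] = [−0.00251 + √(0.00251² + 4.1e-05)]/2 = 2.18 × 10^-3 M
pH = −log(2.18 × 10^-3) = 2.66

pH = 2.66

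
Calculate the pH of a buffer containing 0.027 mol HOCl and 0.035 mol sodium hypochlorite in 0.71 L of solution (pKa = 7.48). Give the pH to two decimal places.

Using pH = pKa + log([base]/[acid]) with [base]/[acid] = 0.035/0.027:
pH = 7.48 + (+0.113) = 7.59

pH = 7.59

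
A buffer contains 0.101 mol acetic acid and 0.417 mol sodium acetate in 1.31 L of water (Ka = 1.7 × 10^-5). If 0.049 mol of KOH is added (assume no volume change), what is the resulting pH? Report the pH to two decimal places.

pH = 5.72

After neutralization: n(CH3COOH) = 0.052 mol, n(CH3COO-) = 0.466 mol.
pKa = −log(1.7 × 10^-5) = 4.770
Henderson–Hasselbalch with mole ratio 0.466/0.052: pH = 4.770 + (+0.952)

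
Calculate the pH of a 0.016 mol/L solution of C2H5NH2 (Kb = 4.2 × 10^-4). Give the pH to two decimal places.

pH = 11.38

C2H5NH2 + H2O ⇌ C2H5NH3+ + OH-
Kb = x²/(0.016 − x) = 4.2 × 10^-4
The 5% rule fails; solving x² + Kb·x − Kb·C₀ = 0 exactly:
x = (−Kb + √(Kb² + 4·Kb·C₀))/2 = 2.39 × 10^-3 M
pOH = −log(2.39 × 10^-3) = 2.62; pH = 14.00 − 2.62 = 11.38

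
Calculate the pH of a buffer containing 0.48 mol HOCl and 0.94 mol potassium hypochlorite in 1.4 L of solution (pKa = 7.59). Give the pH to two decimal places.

pH = 7.88

Using pH = pKa + log([base]/[acid]) with [base]/[acid] = 0.94/0.48:
pH = 7.59 + (+0.292) = 7.88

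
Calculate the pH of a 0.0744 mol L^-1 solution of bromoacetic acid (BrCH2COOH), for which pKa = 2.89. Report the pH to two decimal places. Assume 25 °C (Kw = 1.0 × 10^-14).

BrCH2COOH ⇌ BrCH2COO- + H+
Ka = 10^(−2.89) = 1.29 × 10^-3
Let x = [H+] at equilibrium. Ka = x²/(0.0744 − x).
The 5% rule fails; solving x² + Ka·x − Ka·C₀ = 0 exactly:
x = (−Ka + √(Ka² + 4·Ka·C₀))/2 = 9.17 × 10^-3 M
pH = −log[H+] = −log(9.17 × 10^-3) = 2.04

pH = 2.04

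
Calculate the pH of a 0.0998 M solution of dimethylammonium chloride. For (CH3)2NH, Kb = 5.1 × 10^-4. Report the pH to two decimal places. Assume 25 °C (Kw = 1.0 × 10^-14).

pH = 5.85

(CH3)2NH2+ is the conjugate acid of the weak base (CH3)2NH.
Ka = Kw/Kb = 1.0×10^-14 / 5.1 × 10^-4 = 1.96 × 10^-11
Ka = [H+]²/(0.0998 − [H+]) = 1.96 × 10^-11
Assume [H+] ≪ 0.0998: [H+] ≈ √(1.96 × 10^-11 × 0.0998) = 1.40 × 10^-6 M
pH = −log[H+] = −log(1.40 × 10^-6) = 5.85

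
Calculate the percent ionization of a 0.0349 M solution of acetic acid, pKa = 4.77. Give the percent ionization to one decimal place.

CH3COOH ⇌ CH3COO- + H+; let x = [H+] at equilibrium.
Ka = 10^(−4.77) = 1.70 × 10^-5
x ≈ √(Ka·C₀) = √(1.70 × 10^-5 × 0.0349) = 7.70 × 10^-4 M
% ionization = x/C₀ × 100% = 7.70 × 10^-4/0.0349 × 100% = 2.2%

2.2%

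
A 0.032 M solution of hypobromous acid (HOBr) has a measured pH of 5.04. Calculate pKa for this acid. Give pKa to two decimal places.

[H+] = 10^(-5.04) = 9.12 × 10^-6 M
At equilibrium [HA] = 0.032 − 9.12 × 10^-6 = 3.20 × 10^-2 M
Ka = [H+][A-]/[HA] = (9.12 × 10^-6)² / 3.20 × 10^-2 = 2.60 × 10^-9
pKa = -log(2.60 × 10^-9) = 8.59

pKa = 8.59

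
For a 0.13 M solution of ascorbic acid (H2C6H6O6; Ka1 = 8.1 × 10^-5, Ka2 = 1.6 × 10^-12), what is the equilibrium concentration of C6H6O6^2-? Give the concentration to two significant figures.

First ionization gives [H+] ≈ [HC6H6O6-] = 3.24 × 10^-3 M.
Second step: Ka2 = [H+][C6H6O6^2-]/[HC6H6O6-] ≈ [C6H6O6^2-] (since [H+] ≈ [HC6H6O6-]).
So [C6H6O6^2-] ≈ Ka2.

1.6 × 10^-12 M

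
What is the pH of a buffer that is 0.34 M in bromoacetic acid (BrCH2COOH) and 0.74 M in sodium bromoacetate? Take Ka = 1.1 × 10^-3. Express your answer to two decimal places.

pH = 3.30

pKa = −log(1.1 × 10^-3) = 2.959
Using pH = pKa + log([base]/[acid]) with [base]/[acid] = 0.74/0.34:
pH = 2.959 + (+0.338) = 3.30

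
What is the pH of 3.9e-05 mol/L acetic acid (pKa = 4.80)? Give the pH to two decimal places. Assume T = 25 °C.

pH = 4.74

CH3COOH ⇌ CH3COO- + H+
Ka = 10^(−4.80) = 1.58 × 10^-5
Ka = [H+]²/(3.9e-05 − [H+]) = 1.58 × 10^-5
The 5% rule fails; solving [H+]² + Ka·[H+] − Ka·C₀ = 0 exactly:
[H+] = [−1.58e-05 + √(1.58e-05² + 2.46e-09)]/2 = 1.82 × 10^-5 M
pH = −log(1.82 × 10^-5) = 4.74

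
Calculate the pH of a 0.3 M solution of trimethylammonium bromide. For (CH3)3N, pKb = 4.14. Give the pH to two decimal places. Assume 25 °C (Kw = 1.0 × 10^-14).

pH = 5.19

(CH3)3NH+ is the conjugate acid of the weak base (CH3)3N.
Kb = 10^(−4.14) = 7.24 × 10^-5
Ka = Kw/Kb = 1.0×10^-14 / 7.24 × 10^-5 = 1.38 × 10^-10
Ka = x²/(0.3 − x) = 1.38 × 10^-10
Since Ka ≪ C₀, x ≈ √(Ka·C₀) = 6.43 × 10^-6 M.
pH = −log(6.43 × 10^-6) = 5.19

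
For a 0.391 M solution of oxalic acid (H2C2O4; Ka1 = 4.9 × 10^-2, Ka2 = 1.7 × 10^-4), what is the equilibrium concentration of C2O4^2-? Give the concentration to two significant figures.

First ionization gives [H+] ≈ [HC2O4-] = 1.16 × 10^-1 M.
Second step: Ka2 = [H+][C2O4^2-]/[HC2O4-] ≈ [C2O4^2-] (since [H+] ≈ [HC2O4-]).
So [C2O4^2-] ≈ Ka2.

1.7 × 10^-4 M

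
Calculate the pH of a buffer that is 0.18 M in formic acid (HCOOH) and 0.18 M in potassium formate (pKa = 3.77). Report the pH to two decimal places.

pH = pKa + log([A⁻]/[HA]) = 3.77 + log(0.18/0.18)
pH = 3.77 + (+0.000) = 3.77

pH = 3.77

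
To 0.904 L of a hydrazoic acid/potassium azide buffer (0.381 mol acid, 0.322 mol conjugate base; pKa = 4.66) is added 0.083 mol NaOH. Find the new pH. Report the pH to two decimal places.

After neutralization: n(HN3) = 0.298 mol, n(N3-) = 0.405 mol.
pH = pKa + log(n_N3-/n_HN3) = 4.66 + log(0.405/0.298) = 4.66 + (+0.133)

pH = 4.79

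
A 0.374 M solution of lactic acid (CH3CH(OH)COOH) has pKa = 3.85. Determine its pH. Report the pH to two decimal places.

pH = 2.14

CH3CH(OH)COOH ⇌ CH3CH(OH)COO- + H+
Ka = 10^(−3.85) = 1.41 × 10^-4
Ka = [H+]²/(0.374 − [H+]) = 1.41 × 10^-4
Assume [H+] ≪ 0.374: [H+] ≈ √(1.41 × 10^-4 × 0.374) = 7.26 × 10^-3 M
pH = −log(7.26 × 10^-3) = 2.14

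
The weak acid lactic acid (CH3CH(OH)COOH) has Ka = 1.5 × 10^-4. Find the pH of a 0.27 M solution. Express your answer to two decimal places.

CH3CH(OH)COOH ⇌ CH3CH(OH)COO- + H+
From the ICE table, Ka = x²/(0.27 − x) = 1.5 × 10^-4.
Since Ka ≪ C₀, x ≈ √(Ka·C₀) = 6.36 × 10^-3 M.
Check: 2.4% ionized — well under 5%, approximation valid.
pH = −log[H+] = −log(6.36 × 10^-3) = 2.20

pH = 2.20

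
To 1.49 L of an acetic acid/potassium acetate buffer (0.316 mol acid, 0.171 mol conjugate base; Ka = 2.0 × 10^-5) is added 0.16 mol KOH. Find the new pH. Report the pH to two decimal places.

After neutralization: n(CH3COOH) = 0.156 mol, n(CH3COO-) = 0.331 mol.
pKa = −log(2.0 × 10^-5) = 4.699
pH = pKa + log(n_CH3COO-/n_CH3COOH) = 4.699 + log(0.331/0.156) = 4.699 + (+0.327)

pH = 5.03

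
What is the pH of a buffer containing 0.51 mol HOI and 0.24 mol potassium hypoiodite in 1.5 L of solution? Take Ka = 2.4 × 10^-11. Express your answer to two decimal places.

pKa = −log(2.4 × 10^-11) = 10.620
Henderson–Hasselbalch: pH = pKa + log([OI-]/[HOI]) = 10.620 + log(0.24/0.51)
pH = 10.620 + (-0.327) = 10.29

pH = 10.29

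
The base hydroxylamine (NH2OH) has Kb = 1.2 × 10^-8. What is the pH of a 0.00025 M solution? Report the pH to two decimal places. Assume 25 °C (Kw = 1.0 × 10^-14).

NH2OH + H2O ⇌ NH3OH+ + OH-
Let x = [OH-] at equilibrium. Kb = x²/(0.00025 − x).
Since Kb ≪ C₀, x ≈ √(Kb·C₀) = 1.73 × 10^-6 M.
Check: 0.69% ionized — well under 5%, approximation valid.
pOH = 5.76, so pH = 14.00 − pOH = 8.24

pH = 8.24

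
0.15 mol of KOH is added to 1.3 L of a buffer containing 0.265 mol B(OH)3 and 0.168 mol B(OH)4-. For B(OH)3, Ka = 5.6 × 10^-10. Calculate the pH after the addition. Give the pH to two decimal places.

OH- converts B(OH)3 to B(OH)4-: B(OH)3 → 0.115 mol, B(OH)4- → 0.318 mol.
pKa = −log(5.6 × 10^-10) = 9.252
pH = pKa + log([A⁻]/[HA]) = 9.252 + log(0.318/0.115) = 9.252 +0.442

pH = 9.69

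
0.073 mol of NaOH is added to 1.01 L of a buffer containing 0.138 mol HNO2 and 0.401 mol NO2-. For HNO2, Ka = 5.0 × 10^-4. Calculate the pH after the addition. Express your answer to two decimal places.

After neutralization: n(HNO2) = 0.065 mol, n(NO2-) = 0.474 mol.
pKa = −log(5.0 × 10^-4) = 3.301
Henderson–Hasselbalch with mole ratio 0.474/0.065: pH = 3.301 + (+0.863)

pH = 4.16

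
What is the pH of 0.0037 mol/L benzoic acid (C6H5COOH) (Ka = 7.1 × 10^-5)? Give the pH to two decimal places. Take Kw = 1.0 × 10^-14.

pH = 3.32

C6H5COOH ⇌ C6H5COO- + H+
Ka = [H+]²/(0.0037 − [H+]) = 7.1 × 10^-5
[H+] is not negligible relative to C₀; solve [H+]² + 7.1e-05·[H+] − 2.63e-07 = 0.
[H+] = [−7.1e-05 + √(7.1e-05² + 1.05e-06)]/2 = 4.78 × 10^-4 M
pH = −log[H+] = −log(4.78 × 10^-4) = 3.32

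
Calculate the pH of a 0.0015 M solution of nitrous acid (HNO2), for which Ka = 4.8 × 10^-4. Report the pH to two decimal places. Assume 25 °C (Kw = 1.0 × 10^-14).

pH = 3.19

HNO2 ⇌ NO2- + H+
Ka = [H+]²/(0.0015 − [H+]) = 4.8 × 10^-4
[H+] is not negligible relative to C₀; solve [H+]² + 0.00048·[H+] − 7.2e-07 = 0.
[H+] = (−Ka + √(Ka² + 4·Ka·C₀))/2 = 6.42 × 10^-4 M
pH = −log(6.42 × 10^-4) = 3.19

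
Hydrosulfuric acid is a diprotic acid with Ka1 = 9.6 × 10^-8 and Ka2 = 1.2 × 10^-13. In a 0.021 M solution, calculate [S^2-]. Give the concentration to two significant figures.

First ionization gives [H+] ≈ [HS-] = 4.49 × 10^-5 M.
Second step: Ka2 = [H+][S^2-]/[HS-] ≈ [S^2-] (since [H+] ≈ [HS-]).
So [S^2-] ≈ Ka2.

1.2 × 10^-13 M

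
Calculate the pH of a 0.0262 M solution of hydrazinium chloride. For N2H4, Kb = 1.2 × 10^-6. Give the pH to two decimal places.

pH = 4.83

N2H5+ is the conjugate acid of the weak base N2H4.
Ka = Kw/Kb = 1.0×10^-14 / 1.2 × 10^-6 = 8.33 × 10^-9
Ka = [H+]²/(0.0262 − [H+]) = 8.33 × 10^-9
Since Ka ≪ C₀, [H+] ≈ √(Ka·C₀) = 1.48 × 10^-5 M.
pH = −log(1.48 × 10^-5) = 4.83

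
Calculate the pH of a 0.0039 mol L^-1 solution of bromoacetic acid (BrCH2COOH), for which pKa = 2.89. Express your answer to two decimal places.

pH = 2.77

BrCH2COOH ⇌ BrCH2COO- + H+
Ka = 10^(−2.89) = 1.29 × 10^-3
Ka = [H+]²/(0.0039 − [H+]) = 1.29 × 10^-3
Here C₀/Ka ≈ 3.02, so the small-[H+] approximation fails. Use the quadratic:
[H+] = [−0.00129 + √(0.00129² + 2.01e-05)]/2 = 1.69 × 10^-3 M
pH = −log[H+] = −log(1.69 × 10^-3) = 2.77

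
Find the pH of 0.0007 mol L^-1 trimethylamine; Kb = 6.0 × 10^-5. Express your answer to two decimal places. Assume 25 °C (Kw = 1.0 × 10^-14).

pH = 10.25

(CH3)3N + H2O ⇌ (CH3)3NH+ + OH-
From the ICE table, Kb = [OH-]²/(0.0007 − [OH-]) = 6.0 × 10^-5.
The 5% rule fails; solving [OH-]² + Kb·[OH-] − Kb·C₀ = 0 exactly:
[OH-] = [−6e-05 + √(6e-05² + 1.68e-07)]/2 = 1.77 × 10^-4 M
pOH = −log(1.77 × 10^-4) = 3.75; pH = 14.00 − 3.75 = 10.25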